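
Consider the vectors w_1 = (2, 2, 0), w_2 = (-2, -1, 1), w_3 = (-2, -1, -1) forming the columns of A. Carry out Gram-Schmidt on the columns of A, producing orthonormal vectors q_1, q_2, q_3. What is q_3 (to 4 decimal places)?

q_1 = w_1/‖w_1‖ = (2, 2, 0)/2.8284 = (0.7071, 0.7071, 0.0000).
r_{12} = q_1·w_2 = -2.1213.
u_2 = w_2 + 2.1213·q_1 = (-0.5000, 0.5000, 1.0000).
‖u_2‖ = 1.2247, so q_2 = (-0.4082, 0.4082, 0.8165).
r_{13} = q_1·w_3 = -2.1213; r_{23} = q_2·w_3 = -0.4082.
u_3 = w_3 + 2.1213·q_1 + 0.4082·q_2 = (-0.6667, 0.6667, -0.6667).
‖u_3‖ = 1.1547, so q_3 = (-0.5774, 0.5774, -0.5774).

q_3 = (-0.5774, 0.5774, -0.5774)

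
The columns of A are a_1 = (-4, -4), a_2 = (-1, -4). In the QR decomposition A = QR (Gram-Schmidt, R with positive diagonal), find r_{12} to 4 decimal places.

a_1 = (-4, -4); ‖a_1‖ = 5.6569, so q_1 = (-0.7071, -0.7071).
r_{12} = q_1·a_2 = 3.5355.

r_{12} = 3.5355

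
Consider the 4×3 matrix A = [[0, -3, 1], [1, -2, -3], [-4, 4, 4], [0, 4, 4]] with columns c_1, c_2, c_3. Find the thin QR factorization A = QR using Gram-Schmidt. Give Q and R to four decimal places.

Q = [[0.0000, -0.5890, 0.7782], [0.2425, -0.1848, -0.3839], [-0.9701, -0.0462, -0.0960], [0.0000, 0.7854, 0.4877]], R = [[4.1231, -4.3656, -4.6082], [0.0000, 5.0932, 2.9220], [0.0000, 0.0000, 3.4967]]

c_1 = (0, 1, -4, 0); ‖c_1‖ = 4.1231, so q_1 = (0.0000, 0.2425, -0.9701, 0.0000).
q_1·c_2 = 0.0000·(-3) + 0.2425·(-2) + (-0.9701)·4 + 0.0000·4 = -4.3656.
u_2 = c_2 + 4.3656·q_1 = (-3.0000, -0.9412, -0.2353, 4.0000).
‖u_2‖ = 5.0932, so q_2 = (-0.5890, -0.1848, -0.0462, 0.7854).
q_1·c_3 = 0.0000·1 + 0.2425·(-3) + (-0.9701)·4 + 0.0000·4 = -4.6082; q_2·c_3 = (-0.5890)·1 + (-0.1848)·(-3) + (-0.0462)·4 + 0.7854·4 = 2.9220.
u_3 = c_3 + 4.6082·q_1 − 2.9220·q_2 = (2.7211, -1.3424, -0.3356, 1.7052).
‖u_3‖ = 3.4967, so q_3 = (0.7782, -0.3839, -0.0960, 0.4877).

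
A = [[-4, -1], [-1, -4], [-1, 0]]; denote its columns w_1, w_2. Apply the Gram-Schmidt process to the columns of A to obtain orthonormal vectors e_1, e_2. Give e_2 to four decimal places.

e_2 = (0.2121, -0.9697, 0.1212)

w_1 = (-4, -1, -1); ‖w_1‖ = 4.2426, so e_1 = (-0.9428, -0.2357, -0.2357).
e_1·w_2 = (-0.9428)·(-1) + (-0.2357)·(-4) + (-0.2357)·0 = 1.8856.
u_2 = w_2 − 1.8856·e_1 = (0.7778, -3.5556, 0.4444).
‖u_2‖ = 3.6667, so e_2 = (0.2121, -0.9697, 0.1212).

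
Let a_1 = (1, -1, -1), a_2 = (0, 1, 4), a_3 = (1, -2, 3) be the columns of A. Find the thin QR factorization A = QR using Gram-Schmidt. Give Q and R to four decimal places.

q_1 = a_1/‖a_1‖ = (1, -1, -1)/1.7321 = (0.5774, -0.5774, -0.5774).
r_{12} = q_1·a_2 = -2.8868.
u_2 = a_2 + 2.8868·q_1 = (1.6667, -0.6667, 2.3333).
‖u_2‖ = 2.9439, so q_2 = (0.5661, -0.2265, 0.7926).
r_{13} = q_1·a_3 = 0.0000; r_{23} = q_2·a_3 = 3.3968.
u_3 = a_3 − 0.0000·q_1 − 3.3968·q_2 = (-0.9231, -1.2308, 0.3077).
‖u_3‖ = 1.5689, so q_3 = (-0.5883, -0.7845, 0.1961).

Q = [[0.5774, 0.5661, -0.5883], [-0.5774, -0.2265, -0.7845], [-0.5774, 0.7926, 0.1961]], R = [[1.7321, -2.8868, 0.0000], [0.0000, 2.9439, 3.3968], [0.0000, 0.0000, 1.5689]]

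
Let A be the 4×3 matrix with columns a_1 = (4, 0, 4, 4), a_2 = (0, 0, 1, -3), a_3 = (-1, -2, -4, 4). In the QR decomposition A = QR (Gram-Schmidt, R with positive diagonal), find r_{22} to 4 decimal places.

r_{22} = 2.9439

q_1 = a_1/‖a_1‖ = (4, 0, 4, 4)/6.9282 = (0.5774, 0.0000, 0.5774, 0.5774).
r_{12} = q_1·a_2 = -1.1547.
u_2 = a_2 + 1.1547·q_1 = (0.6667, 0.0000, 1.6667, -2.3333).
r_{22} = ‖u_2‖ = 2.9439.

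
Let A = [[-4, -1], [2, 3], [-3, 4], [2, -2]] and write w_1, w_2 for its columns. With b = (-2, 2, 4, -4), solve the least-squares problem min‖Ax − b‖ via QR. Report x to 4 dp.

w_1 = (-4, 2, -3, 2); ‖w_1‖ = 5.7446, so q_1 = (-0.6963, 0.3482, -0.5222, 0.3482).
q_1·w_2 = (-0.6963)·(-1) + 0.3482·3 + (-0.5222)·4 + 0.3482·(-2) = -1.0445.
u_2 = w_2 + 1.0445·q_1 = (-1.7273, 3.3636, 3.4545, -1.6364).
‖u_2‖ = 5.3767, so q_2 = (-0.3213, 0.6256, 0.6425, -0.3043).
Qᵀb = (-1.3926, 5.6811).
Back-substitute: x_2 = 5.6811/5.3767 = 1.0566.
x_1 = (-1.3926 + 1.0445·1.0566)/5.7446 = -0.0503.

x = (-0.0503, 1.0566)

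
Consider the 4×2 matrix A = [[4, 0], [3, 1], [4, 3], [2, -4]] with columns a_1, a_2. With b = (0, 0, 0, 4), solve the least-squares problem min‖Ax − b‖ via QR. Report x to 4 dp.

a_1 = (4, 3, 4, 2); ‖a_1‖ = 6.7082, so e_1 = (0.5963, 0.4472, 0.5963, 0.2981).
e_1·a_2 = 0.5963·0 + 0.4472·1 + 0.5963·3 + 0.2981·(-4) = 1.0435.
u_2 = a_2 − 1.0435·e_1 = (-0.6222, 0.5333, 2.3778, -4.3111).
‖u_2‖ = 4.9911, so e_2 = (-0.1247, 0.1069, 0.4764, -0.8638).
Qᵀb = (1.1926, -3.4550).
Back-substitute: x_2 = -3.4550/4.9911 = -0.6922.
x_1 = (1.1926 − 1.0435·(-0.6922))/6.7082 = 0.2855.

x = (0.2855, -0.6922)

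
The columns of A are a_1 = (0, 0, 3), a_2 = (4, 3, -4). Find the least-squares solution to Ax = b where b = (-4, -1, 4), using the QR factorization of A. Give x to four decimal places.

x = (0.3200, -0.7600)

a_1 = (0, 0, 3); ‖a_1‖ = 3.0000, so e_1 = (0.0000, 0.0000, 1.0000).
e_1·a_2 = 0.0000·4 + 0.0000·3 + 1.0000·(-4) = -4.0000.
u_2 = a_2 + 4.0000·e_1 = (4.0000, 3.0000, 0.0000).
‖u_2‖ = 5.0000, so e_2 = (0.8000, 0.6000, 0.0000).
Qᵀb = (4.0000, -3.8000).
Back-substitute: x_2 = -3.8000/5.0000 = -0.7600.
x_1 = (4.0000 + 4.0000·(-0.7600))/3.0000 = 0.3200.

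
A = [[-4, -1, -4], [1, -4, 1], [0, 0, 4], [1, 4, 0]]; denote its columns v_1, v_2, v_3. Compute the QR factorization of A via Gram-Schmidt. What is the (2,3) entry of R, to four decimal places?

v_1 = (-4, 1, 0, 1); ‖v_1‖ = 4.2426, so e_1 = (-0.9428, 0.2357, 0.0000, 0.2357).
e_1·v_2 = (-0.9428)·(-1) + 0.2357·(-4) + 0.0000·0 + 0.2357·4 = 0.9428.
u_2 = v_2 − 0.9428·e_1 = (-0.1111, -4.2222, 0.0000, 3.7778).
‖u_2‖ = 5.6667, so e_2 = (-0.0196, -0.7451, 0.0000, 0.6667).
r_{23} = e_2·v_3 = -0.6667.

r_{23} = -0.6667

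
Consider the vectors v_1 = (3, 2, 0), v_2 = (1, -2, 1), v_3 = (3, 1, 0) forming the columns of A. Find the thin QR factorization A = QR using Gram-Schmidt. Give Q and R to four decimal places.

v_1 = (3, 2, 0); ‖v_1‖ = 3.6056, so q_1 = (0.8321, 0.5547, 0.0000).
q_1·v_2 = 0.8321·1 + 0.5547·(-2) + 0.0000·1 = -0.2774.
u_2 = v_2 + 0.2774·q_1 = (1.2308, -1.8462, 1.0000).
‖u_2‖ = 2.4337, so q_2 = (0.5057, -0.7586, 0.4109).
q_1·v_3 = 0.8321·3 + 0.5547·1 + 0.0000·0 = 3.0509; q_2·v_3 = 0.5057·3 + (-0.7586)·1 + 0.4109·0 = 0.7586.
u_3 = v_3 − 3.0509·q_1 − 0.7586·q_2 = (0.0779, -0.1169, -0.3117).
‖u_3‖ = 0.3419, so q_3 = (0.2279, -0.3419, -0.9117).

Q = [[0.8321, 0.5057, 0.2279], [0.5547, -0.7586, -0.3419], [0.0000, 0.4109, -0.9117]], R = [[3.6056, -0.2774, 3.0509], [0.0000, 2.4337, 0.7586], [0.0000, 0.0000, 0.3419]]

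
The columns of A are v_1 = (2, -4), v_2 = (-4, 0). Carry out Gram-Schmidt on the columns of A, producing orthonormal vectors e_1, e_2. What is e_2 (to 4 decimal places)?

v_1 = (2, -4); ‖v_1‖ = 4.4721, so e_1 = (0.4472, -0.8944).
e_1·v_2 = 0.4472·(-4) + (-0.8944)·0 = -1.7889.
u_2 = v_2 + 1.7889·e_1 = (-3.2000, -1.6000).
‖u_2‖ = 3.5777, so e_2 = (-0.8944, -0.4472).

e_2 = (-0.8944, -0.4472)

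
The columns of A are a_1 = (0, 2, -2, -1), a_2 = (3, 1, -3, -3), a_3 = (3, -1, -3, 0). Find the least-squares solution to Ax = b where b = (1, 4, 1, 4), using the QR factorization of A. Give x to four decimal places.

x = (1.4038, -1.1603, 0.5321)

a_1 = (0, 2, -2, -1); ‖a_1‖ = 3.0000, so e_1 = (0.0000, 0.6667, -0.6667, -0.3333).
e_1·a_2 = 0.0000·3 + 0.6667·1 + (-0.6667)·(-3) + (-0.3333)·(-3) = 3.6667.
u_2 = a_2 − 3.6667·e_1 = (3.0000, -1.4444, -0.5556, -1.7778).
‖u_2‖ = 3.8152, so e_2 = (0.7863, -0.3786, -0.1456, -0.4660).
e_1·a_3 = 0.0000·3 + 0.6667·(-1) + (-0.6667)·(-3) + (-0.3333)·0 = 1.3333; e_2·a_3 = 0.7863·3 + (-0.3786)·(-1) + (-0.1456)·(-3) + (-0.4660)·0 = 3.1745.
u_3 = a_3 − 1.3333·e_1 − 3.1745·e_2 = (0.5038, -0.6870, -1.6489, 1.9237).
‖u_3‖ = 2.6730, so e_3 = (0.1885, -0.2570, -0.6169, 0.7197).
Qᵀb = (0.6667, -2.7376, 1.4222).
Back-substitute: x_3 = 1.4222/2.6730 = 0.5321.
x_2 = (-2.7376 − 3.1745·0.5321)/3.8152 = -1.1603.
x_1 = (0.6667 − 3.6667·(-1.1603) − 1.3333·0.5321)/3.0000 = 1.4038.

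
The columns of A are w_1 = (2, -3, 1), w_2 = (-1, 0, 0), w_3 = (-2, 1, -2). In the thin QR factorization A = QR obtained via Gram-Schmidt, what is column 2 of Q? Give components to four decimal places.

q_2 = (-0.8452, -0.5071, 0.1690)

q_1 = w_1/‖w_1‖ = (2, -3, 1)/3.7417 = (0.5345, -0.8018, 0.2673).
r_{12} = q_1·w_2 = -0.5345.
u_2 = w_2 + 0.5345·q_1 = (-0.7143, -0.4286, 0.1429).
‖u_2‖ = 0.8452, so q_2 = (-0.8452, -0.5071, 0.1690).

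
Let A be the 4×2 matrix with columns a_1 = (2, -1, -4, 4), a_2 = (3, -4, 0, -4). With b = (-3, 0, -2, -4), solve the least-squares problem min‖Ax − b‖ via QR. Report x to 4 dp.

a_1 = (2, -1, -4, 4); ‖a_1‖ = 6.0828, so e_1 = (0.3288, -0.1644, -0.6576, 0.6576).
e_1·a_2 = 0.3288·3 + (-0.1644)·(-4) + (-0.6576)·0 + 0.6576·(-4) = -0.9864.
u_2 = a_2 + 0.9864·e_1 = (3.3243, -4.1622, -0.6486, -3.3514).
‖u_2‖ = 6.3267, so e_2 = (0.5254, -0.6579, -0.1025, -0.5297).
Qᵀb = (-2.3016, 0.7476).
Back-substitute: x_2 = 0.7476/6.3267 = 0.1182.
x_1 = (-2.3016 + 0.9864·0.1182)/6.0828 = -0.3592.

x = (-0.3592, 0.1182)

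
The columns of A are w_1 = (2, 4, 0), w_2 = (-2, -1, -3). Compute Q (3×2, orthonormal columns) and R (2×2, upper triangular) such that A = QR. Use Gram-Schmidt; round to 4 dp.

Q = [[0.4472, -0.3651], [0.8944, 0.1826], [0.0000, -0.9129]], R = [[4.4721, -1.7889], [0.0000, 3.2863]]

w_1 = (2, 4, 0); ‖w_1‖ = 4.4721, so e_1 = (0.4472, 0.8944, 0.0000).
e_1·w_2 = 0.4472·(-2) + 0.8944·(-1) + 0.0000·(-3) = -1.7889.
u_2 = w_2 + 1.7889·e_1 = (-1.2000, 0.6000, -3.0000).
‖u_2‖ = 3.2863, so e_2 = (-0.3651, 0.1826, -0.9129).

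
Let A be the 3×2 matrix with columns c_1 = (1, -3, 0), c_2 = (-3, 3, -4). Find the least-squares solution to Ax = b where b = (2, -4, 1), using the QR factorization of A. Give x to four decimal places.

x = (1.0816, -0.2653)

e_1 = c_1/‖c_1‖ = (1, -3, 0)/3.1623 = (0.3162, -0.9487, 0.0000).
r_{12} = e_1·c_2 = -3.7947.
u_2 = c_2 + 3.7947·e_1 = (-1.8000, -0.6000, -4.0000).
‖u_2‖ = 4.4272, so e_2 = (-0.4066, -0.1355, -0.9035).
Qᵀb = (4.4272, -1.1746).
Back-substitute: x_2 = -1.1746/4.4272 = -0.2653.
x_1 = (4.4272 + 3.7947·(-0.2653))/3.1623 = 1.0816.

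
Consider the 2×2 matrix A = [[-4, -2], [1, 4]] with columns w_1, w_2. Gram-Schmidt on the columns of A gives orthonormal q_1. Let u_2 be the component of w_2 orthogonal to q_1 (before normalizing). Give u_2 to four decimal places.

w_1 = (-4, 1); ‖w_1‖ = 4.1231, so q_1 = (-0.9701, 0.2425).
q_1·w_2 = (-0.9701)·(-2) + 0.2425·4 = 2.9104.
u_2 = w_2 − 2.9104·q_1 = (0.8235, 3.2941).

u_2 = (0.8235, 3.2941)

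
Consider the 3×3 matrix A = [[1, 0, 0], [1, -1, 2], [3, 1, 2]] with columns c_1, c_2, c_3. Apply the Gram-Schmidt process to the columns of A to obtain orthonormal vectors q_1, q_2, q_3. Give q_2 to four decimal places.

c_1 = (1, 1, 3); ‖c_1‖ = 3.3166, so q_1 = (0.3015, 0.3015, 0.9045).
q_1·c_2 = 0.3015·0 + 0.3015·(-1) + 0.9045·1 = 0.6030.
u_2 = c_2 − 0.6030·q_1 = (-0.1818, -1.1818, 0.4545).
‖u_2‖ = 1.2792, so q_2 = (-0.1421, -0.9239, 0.3553).

q_2 = (-0.1421, -0.9239, 0.3553)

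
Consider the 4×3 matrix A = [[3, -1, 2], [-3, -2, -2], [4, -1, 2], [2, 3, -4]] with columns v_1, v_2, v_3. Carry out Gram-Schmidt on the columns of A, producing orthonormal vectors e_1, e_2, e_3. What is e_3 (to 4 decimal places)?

v_1 = (3, -3, 4, 2); ‖v_1‖ = 6.1644, so e_1 = (0.4867, -0.4867, 0.6489, 0.3244).
e_1·v_2 = 0.4867·(-1) + (-0.4867)·(-2) + 0.6489·(-1) + 0.3244·3 = 0.8111.
u_2 = v_2 − 0.8111·e_1 = (-1.3947, -1.6053, -1.5263, 2.7368).
‖u_2‖ = 3.7871, so e_2 = (-0.3683, -0.4239, -0.4030, 0.7227).
e_1·v_3 = 0.4867·2 + (-0.4867)·(-2) + 0.6489·2 + 0.3244·(-4) = 1.9467; e_2·v_3 = (-0.3683)·2 + (-0.4239)·(-2) + (-0.4030)·2 + 0.7227·(-4) = -3.5856.
u_3 = v_3 − 1.9467·e_1 + 3.5856·e_2 = (-0.2679, -2.5725, -0.7083, -2.0404).
‖u_3‖ = 3.3696, so e_3 = (-0.0795, -0.7634, -0.2102, -0.6055).

e_3 = (-0.0795, -0.7634, -0.2102, -0.6055)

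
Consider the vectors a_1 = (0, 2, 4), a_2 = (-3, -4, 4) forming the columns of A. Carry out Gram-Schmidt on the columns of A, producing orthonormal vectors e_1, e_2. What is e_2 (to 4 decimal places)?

a_1 = (0, 2, 4); ‖a_1‖ = 4.4721, so e_1 = (0.0000, 0.4472, 0.8944).
e_1·a_2 = 0.0000·(-3) + 0.4472·(-4) + 0.8944·4 = 1.7889.
u_2 = a_2 − 1.7889·e_1 = (-3.0000, -4.8000, 2.4000).
‖u_2‖ = 6.1482, so e_2 = (-0.4880, -0.7807, 0.3904).

e_2 = (-0.4880, -0.7807, 0.3904)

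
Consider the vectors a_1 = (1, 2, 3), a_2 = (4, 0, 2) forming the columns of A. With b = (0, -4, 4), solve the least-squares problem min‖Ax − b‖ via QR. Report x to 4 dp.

a_1 = (1, 2, 3); ‖a_1‖ = 3.7417, so q_1 = (0.2673, 0.5345, 0.8018).
q_1·a_2 = 0.2673·4 + 0.5345·0 + 0.8018·2 = 2.6726.
u_2 = a_2 − 2.6726·q_1 = (3.2857, -1.4286, -0.1429).
‖u_2‖ = 3.5857, so q_2 = (0.9163, -0.3984, -0.0398).
Qᵀb = (1.0690, 1.4343).
Back-substitute: x_2 = 1.4343/3.5857 = 0.4000.
x_1 = (1.0690 − 2.6726·0.4000)/3.7417 = 0.0000.

x = (0.0000, 0.4000)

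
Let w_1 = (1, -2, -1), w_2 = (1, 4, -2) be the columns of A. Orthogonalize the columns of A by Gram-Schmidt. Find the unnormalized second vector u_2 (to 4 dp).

w_1 = (1, -2, -1); ‖w_1‖ = 2.4495, so e_1 = (0.4082, -0.8165, -0.4082).
e_1·w_2 = 0.4082·1 + (-0.8165)·4 + (-0.4082)·(-2) = -2.0412.
u_2 = w_2 + 2.0412·e_1 = (1.8333, 2.3333, -2.8333).

u_2 = (1.8333, 2.3333, -2.8333)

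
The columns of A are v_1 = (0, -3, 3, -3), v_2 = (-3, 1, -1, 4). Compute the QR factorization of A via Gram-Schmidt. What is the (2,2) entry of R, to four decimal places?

r_{22} = 3.8730

q_1 = v_1/‖v_1‖ = (0, -3, 3, -3)/5.1962 = (0.0000, -0.5774, 0.5774, -0.5774).
r_{12} = q_1·v_2 = -3.4641.
u_2 = v_2 + 3.4641·q_1 = (-3.0000, -1.0000, 1.0000, 2.0000).
r_{22} = ‖u_2‖ = 3.8730.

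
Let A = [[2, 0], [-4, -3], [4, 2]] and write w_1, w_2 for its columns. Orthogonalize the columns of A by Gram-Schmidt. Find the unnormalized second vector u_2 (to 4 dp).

u_2 = (-1.1111, -0.7778, -0.2222)

w_1 = (2, -4, 4); ‖w_1‖ = 6.0000, so q_1 = (0.3333, -0.6667, 0.6667).
q_1·w_2 = 0.3333·0 + (-0.6667)·(-3) + 0.6667·2 = 3.3333.
u_2 = w_2 − 3.3333·q_1 = (-1.1111, -0.7778, -0.2222).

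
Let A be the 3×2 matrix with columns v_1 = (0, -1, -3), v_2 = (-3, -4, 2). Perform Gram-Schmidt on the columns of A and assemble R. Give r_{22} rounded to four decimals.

e_1 = v_1/‖v_1‖ = (0, -1, -3)/3.1623 = (0.0000, -0.3162, -0.9487).
r_{12} = e_1·v_2 = -0.6325.
u_2 = v_2 + 0.6325·e_1 = (-3.0000, -4.2000, 1.4000).
r_{22} = ‖u_2‖ = 5.3479.

r_{22} = 5.3479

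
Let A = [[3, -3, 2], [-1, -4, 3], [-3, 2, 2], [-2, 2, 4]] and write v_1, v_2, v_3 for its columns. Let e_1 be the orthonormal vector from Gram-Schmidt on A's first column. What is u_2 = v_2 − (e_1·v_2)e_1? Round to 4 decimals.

u_2 = (-1.0435, -4.6522, 0.0435, 0.6957)

e_1 = v_1/‖v_1‖ = (3, -1, -3, -2)/4.7958 = (0.6255, -0.2085, -0.6255, -0.4170).
r_{12} = e_1·v_2 = -3.1277.
u_2 = v_2 + 3.1277·e_1 = (-1.0435, -4.6522, 0.0435, 0.6957).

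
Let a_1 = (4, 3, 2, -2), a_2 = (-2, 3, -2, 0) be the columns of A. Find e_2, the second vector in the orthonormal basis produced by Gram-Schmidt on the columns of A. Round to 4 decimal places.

e_2 = (-0.4001, 0.8002, -0.4446, -0.0445)

a_1 = (4, 3, 2, -2); ‖a_1‖ = 5.7446, so e_1 = (0.6963, 0.5222, 0.3482, -0.3482).
e_1·a_2 = 0.6963·(-2) + 0.5222·3 + 0.3482·(-2) + (-0.3482)·0 = -0.5222.
u_2 = a_2 + 0.5222·e_1 = (-1.6364, 3.2727, -1.8182, -0.1818).
‖u_2‖ = 4.0899, so e_2 = (-0.4001, 0.8002, -0.4446, -0.0445).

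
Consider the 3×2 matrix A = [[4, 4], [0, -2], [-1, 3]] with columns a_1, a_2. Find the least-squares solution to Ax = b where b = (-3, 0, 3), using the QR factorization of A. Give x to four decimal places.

x = (-1.2222, 0.4444)

e_1 = a_1/‖a_1‖ = (4, 0, -1)/4.1231 = (0.9701, 0.0000, -0.2425).
r_{12} = e_1·a_2 = 3.1530.
u_2 = a_2 − 3.1530·e_1 = (0.9412, -2.0000, 3.7647).
‖u_2‖ = 4.3656, so e_2 = (0.2156, -0.4581, 0.8623).
Qᵀb = (-3.6380, 1.9403).
Back-substitute: x_2 = 1.9403/4.3656 = 0.4444.
x_1 = (-3.6380 − 3.1530·0.4444)/4.1231 = -1.2222.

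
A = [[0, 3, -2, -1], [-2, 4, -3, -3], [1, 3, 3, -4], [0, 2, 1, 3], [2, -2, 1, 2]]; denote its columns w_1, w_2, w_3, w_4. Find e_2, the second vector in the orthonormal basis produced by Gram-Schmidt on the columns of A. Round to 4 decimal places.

w_1 = (0, -2, 1, 0, 2); ‖w_1‖ = 3.0000, so e_1 = (0.0000, -0.6667, 0.3333, 0.0000, 0.6667).
e_1·w_2 = 0.0000·3 + (-0.6667)·4 + 0.3333·3 + 0.0000·2 + 0.6667·(-2) = -3.0000.
u_2 = w_2 + 3.0000·e_1 = (3.0000, 2.0000, 4.0000, 2.0000, 0.0000).
‖u_2‖ = 5.7446, so e_2 = (0.5222, 0.3482, 0.6963, 0.3482, 0.0000).

e_2 = (0.5222, 0.3482, 0.6963, 0.3482, 0.0000)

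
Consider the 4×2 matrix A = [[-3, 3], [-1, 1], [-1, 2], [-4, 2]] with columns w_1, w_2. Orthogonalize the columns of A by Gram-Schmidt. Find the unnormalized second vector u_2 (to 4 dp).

u_2 = (0.7778, 0.2593, 1.2593, -0.9630)

w_1 = (-3, -1, -1, -4); ‖w_1‖ = 5.1962, so e_1 = (-0.5774, -0.1925, -0.1925, -0.7698).
e_1·w_2 = (-0.5774)·3 + (-0.1925)·1 + (-0.1925)·2 + (-0.7698)·2 = -3.8490.
u_2 = w_2 + 3.8490·e_1 = (0.7778, 0.2593, 1.2593, -0.9630).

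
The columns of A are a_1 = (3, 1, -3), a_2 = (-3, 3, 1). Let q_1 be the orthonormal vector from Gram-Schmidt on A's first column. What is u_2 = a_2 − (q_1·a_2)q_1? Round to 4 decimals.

a_1 = (3, 1, -3); ‖a_1‖ = 4.3589, so q_1 = (0.6882, 0.2294, -0.6882).
q_1·a_2 = 0.6882·(-3) + 0.2294·3 + (-0.6882)·1 = -2.0647.
u_2 = a_2 + 2.0647·q_1 = (-1.5789, 3.4737, -0.4211).

u_2 = (-1.5789, 3.4737, -0.4211)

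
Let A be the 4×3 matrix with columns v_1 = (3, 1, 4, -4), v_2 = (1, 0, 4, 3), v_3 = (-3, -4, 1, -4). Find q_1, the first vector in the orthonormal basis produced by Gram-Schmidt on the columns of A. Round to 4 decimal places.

v_1 = (3, 1, 4, -4); ‖v_1‖ = 6.4807, so q_1 = (0.4629, 0.1543, 0.6172, -0.6172).

q_1 = (0.4629, 0.1543, 0.6172, -0.6172)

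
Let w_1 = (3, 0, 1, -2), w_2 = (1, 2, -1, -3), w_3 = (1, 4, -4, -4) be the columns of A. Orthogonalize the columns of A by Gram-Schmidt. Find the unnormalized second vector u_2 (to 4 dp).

w_1 = (3, 0, 1, -2); ‖w_1‖ = 3.7417, so q_1 = (0.8018, 0.0000, 0.2673, -0.5345).
q_1·w_2 = 0.8018·1 + 0.0000·2 + 0.2673·(-1) + (-0.5345)·(-3) = 2.1381.
u_2 = w_2 − 2.1381·q_1 = (-0.7143, 2.0000, -1.5714, -1.8571).

u_2 = (-0.7143, 2.0000, -1.5714, -1.8571)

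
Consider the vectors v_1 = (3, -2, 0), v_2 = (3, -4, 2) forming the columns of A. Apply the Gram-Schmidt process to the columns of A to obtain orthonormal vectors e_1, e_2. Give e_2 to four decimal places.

e_2 = (-0.3548, -0.5322, 0.7687)

v_1 = (3, -2, 0); ‖v_1‖ = 3.6056, so e_1 = (0.8321, -0.5547, 0.0000).
e_1·v_2 = 0.8321·3 + (-0.5547)·(-4) + 0.0000·2 = 4.7150.
u_2 = v_2 − 4.7150·e_1 = (-0.9231, -1.3846, 2.0000).
‖u_2‖ = 2.6018, so e_2 = (-0.3548, -0.5322, 0.7687).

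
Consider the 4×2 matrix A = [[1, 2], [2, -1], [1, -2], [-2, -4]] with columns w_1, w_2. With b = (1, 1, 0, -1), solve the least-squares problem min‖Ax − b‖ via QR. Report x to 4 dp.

w_1 = (1, 2, 1, -2); ‖w_1‖ = 3.1623, so q_1 = (0.3162, 0.6325, 0.3162, -0.6325).
q_1·w_2 = 0.3162·2 + 0.6325·(-1) + 0.3162·(-2) + (-0.6325)·(-4) = 1.8974.
u_2 = w_2 − 1.8974·q_1 = (1.4000, -2.2000, -2.6000, -2.8000).
‖u_2‖ = 4.6260, so q_2 = (0.3026, -0.4756, -0.5620, -0.6053).
Qᵀb = (1.5811, 0.4323).
Back-substitute: x_2 = 0.4323/4.6260 = 0.0935.
x_1 = (1.5811 − 1.8974·0.0935)/3.1623 = 0.4439.

x = (0.4439, 0.0935)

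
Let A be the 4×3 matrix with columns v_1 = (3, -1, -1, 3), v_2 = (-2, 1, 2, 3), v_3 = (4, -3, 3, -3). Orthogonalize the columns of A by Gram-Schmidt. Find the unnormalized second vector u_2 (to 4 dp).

u_2 = (-2.0000, 1.0000, 2.0000, 3.0000)

e_1 = v_1/‖v_1‖ = (3, -1, -1, 3)/4.4721 = (0.6708, -0.2236, -0.2236, 0.6708).
r_{12} = e_1·v_2 = 0.0000.
u_2 = v_2 − 0.0000·e_1 = (-2.0000, 1.0000, 2.0000, 3.0000).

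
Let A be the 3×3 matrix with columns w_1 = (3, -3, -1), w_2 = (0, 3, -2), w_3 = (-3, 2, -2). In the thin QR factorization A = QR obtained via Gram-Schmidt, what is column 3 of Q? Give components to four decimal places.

q_3 = (-0.6396, -0.4264, -0.6396)

w_1 = (3, -3, -1); ‖w_1‖ = 4.3589, so q_1 = (0.6882, -0.6882, -0.2294).
q_1·w_2 = 0.6882·0 + (-0.6882)·3 + (-0.2294)·(-2) = -1.6059.
u_2 = w_2 + 1.6059·q_1 = (1.1053, 1.8947, -2.3684).
‖u_2‖ = 3.2282, so q_2 = (0.3424, 0.5869, -0.7337).
q_1·w_3 = 0.6882·(-3) + (-0.6882)·2 + (-0.2294)·(-2) = -2.9824; q_2·w_3 = 0.3424·(-3) + 0.5869·2 + (-0.7337)·(-2) = 1.6141.
u_3 = w_3 + 2.9824·q_1 − 1.6141·q_2 = (-1.5000, -1.0000, -1.5000).
‖u_3‖ = 2.3452, so q_3 = (-0.6396, -0.4264, -0.6396).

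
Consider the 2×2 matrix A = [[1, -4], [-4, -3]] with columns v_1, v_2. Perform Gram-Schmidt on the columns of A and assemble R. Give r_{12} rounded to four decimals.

r_{12} = 1.9403

v_1 = (1, -4); ‖v_1‖ = 4.1231, so e_1 = (0.2425, -0.9701).
r_{12} = e_1·v_2 = 1.9403.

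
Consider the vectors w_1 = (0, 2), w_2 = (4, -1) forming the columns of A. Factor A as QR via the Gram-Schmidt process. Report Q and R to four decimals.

e_1 = w_1/‖w_1‖ = (0, 2)/2.0000 = (0.0000, 1.0000).
r_{12} = e_1·w_2 = -1.0000.
u_2 = w_2 + 1.0000·e_1 = (4.0000, 0.0000).
‖u_2‖ = 4.0000, so e_2 = (1.0000, 0.0000).

Q = [[0.0000, 1.0000], [1.0000, 0.0000]], R = [[2.0000, -1.0000], [0.0000, 4.0000]]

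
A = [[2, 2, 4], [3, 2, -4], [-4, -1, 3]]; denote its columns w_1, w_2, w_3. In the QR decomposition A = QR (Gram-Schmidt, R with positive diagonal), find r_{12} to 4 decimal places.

w_1 = (2, 3, -4); ‖w_1‖ = 5.3852, so q_1 = (0.3714, 0.5571, -0.7428).
r_{12} = q_1·w_2 = 2.5997.

r_{12} = 2.5997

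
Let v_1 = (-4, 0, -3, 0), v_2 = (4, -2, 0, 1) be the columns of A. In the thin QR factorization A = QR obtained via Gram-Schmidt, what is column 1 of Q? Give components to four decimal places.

q_1 = v_1/‖v_1‖ = (-4, 0, -3, 0)/5.0000 = (-0.8000, 0.0000, -0.6000, 0.0000).

q_1 = (-0.8000, 0.0000, -0.6000, 0.0000)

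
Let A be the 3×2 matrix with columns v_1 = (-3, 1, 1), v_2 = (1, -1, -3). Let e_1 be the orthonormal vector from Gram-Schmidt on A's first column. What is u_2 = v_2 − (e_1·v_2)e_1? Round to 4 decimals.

u_2 = (-0.9091, -0.3636, -2.3636)

e_1 = v_1/‖v_1‖ = (-3, 1, 1)/3.3166 = (-0.9045, 0.3015, 0.3015).
r_{12} = e_1·v_2 = -2.1106.
u_2 = v_2 + 2.1106·e_1 = (-0.9091, -0.3636, -2.3636).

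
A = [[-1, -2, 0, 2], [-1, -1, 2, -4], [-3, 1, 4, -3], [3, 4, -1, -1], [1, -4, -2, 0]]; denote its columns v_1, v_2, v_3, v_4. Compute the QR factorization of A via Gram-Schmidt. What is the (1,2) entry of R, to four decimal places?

r_{12} = 1.7457

v_1 = (-1, -1, -3, 3, 1); ‖v_1‖ = 4.5826, so e_1 = (-0.2182, -0.2182, -0.6547, 0.6547, 0.2182).
r_{12} = e_1·v_2 = 1.7457.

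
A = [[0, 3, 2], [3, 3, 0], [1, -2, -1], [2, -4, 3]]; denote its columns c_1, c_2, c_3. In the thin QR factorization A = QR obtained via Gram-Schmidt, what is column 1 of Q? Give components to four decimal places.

q_1 = c_1/‖c_1‖ = (0, 3, 1, 2)/3.7417 = (0.0000, 0.8018, 0.2673, 0.5345).

q_1 = (0.0000, 0.8018, 0.2673, 0.5345)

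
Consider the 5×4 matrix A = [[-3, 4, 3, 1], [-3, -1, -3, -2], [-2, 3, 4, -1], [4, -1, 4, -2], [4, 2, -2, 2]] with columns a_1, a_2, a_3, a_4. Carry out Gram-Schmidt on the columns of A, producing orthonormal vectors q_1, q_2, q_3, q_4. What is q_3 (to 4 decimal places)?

a_1 = (-3, -3, -2, 4, 4); ‖a_1‖ = 7.3485, so q_1 = (-0.4082, -0.4082, -0.2722, 0.5443, 0.5443).
q_1·a_2 = (-0.4082)·4 + (-0.4082)·(-1) + (-0.2722)·3 + 0.5443·(-1) + 0.5443·2 = -1.4969.
u_2 = a_2 + 1.4969·q_1 = (3.3889, -1.6111, 2.5926, -0.1852, 2.8148).
‖u_2‖ = 5.3628, so q_2 = (0.6319, -0.3004, 0.4834, -0.0345, 0.5249).
q_1·a_3 = (-0.4082)·3 + (-0.4082)·(-3) + (-0.2722)·4 + 0.5443·4 + 0.5443·(-2) = 0.0000; q_2·a_3 = 0.6319·3 + (-0.3004)·(-3) + 0.4834·4 + (-0.0345)·4 + 0.5249·(-2) = 3.5429.
u_3 = a_3 + 0.0000·q_1 − 3.5429·q_2 = (0.7611, -1.9356, 2.2872, 4.1223, -3.8596).
‖u_3‖ = 6.4380, so q_3 = (0.1182, -0.3007, 0.3553, 0.6403, -0.5995).

q_3 = (0.1182, -0.3007, 0.3553, 0.6403, -0.5995)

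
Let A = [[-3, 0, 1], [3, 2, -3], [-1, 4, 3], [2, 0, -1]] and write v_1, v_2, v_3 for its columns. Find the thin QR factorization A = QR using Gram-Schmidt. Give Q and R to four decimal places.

q_1 = v_1/‖v_1‖ = (-3, 3, -1, 2)/4.7958 = (-0.6255, 0.6255, -0.2085, 0.4170).
r_{12} = q_1·v_2 = 0.4170.
u_2 = v_2 − 0.4170·q_1 = (0.2609, 1.7391, 4.0870, -0.1739).
‖u_2‖ = 4.4526, so q_2 = (0.0586, 0.3906, 0.9179, -0.0391).
r_{13} = q_1·v_3 = -3.5447; r_{23} = q_2·v_3 = 1.6795.
u_3 = v_3 + 3.5447·q_1 − 1.6795·q_2 = (-1.3158, -1.4386, 0.7193, 0.5439).
‖u_3‖ = 2.1480, so q_3 = (-0.6126, -0.6697, 0.3349, 0.2532).

Q = [[-0.6255, 0.0586, -0.6126], [0.6255, 0.3906, -0.6697], [-0.2085, 0.9179, 0.3349], [0.4170, -0.0391, 0.2532]], R = [[4.7958, 0.4170, -3.5447], [0.0000, 4.4526, 1.6795], [0.0000, 0.0000, 2.1480]]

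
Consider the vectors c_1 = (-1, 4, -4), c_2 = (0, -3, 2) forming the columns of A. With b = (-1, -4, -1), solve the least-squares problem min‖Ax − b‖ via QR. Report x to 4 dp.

x = (1.9655, 3.7931)

e_1 = c_1/‖c_1‖ = (-1, 4, -4)/5.7446 = (-0.1741, 0.6963, -0.6963).
r_{12} = e_1·c_2 = -3.4816.
u_2 = c_2 + 3.4816·e_1 = (-0.6061, -0.5758, -0.4242).
‖u_2‖ = 0.9374, so e_2 = (-0.6465, -0.6142, -0.4526).
Qᵀb = (-1.9149, 3.5558).
Back-substitute: x_2 = 3.5558/0.9374 = 3.7931.
x_1 = (-1.9149 + 3.4816·3.7931)/5.7446 = 1.9655.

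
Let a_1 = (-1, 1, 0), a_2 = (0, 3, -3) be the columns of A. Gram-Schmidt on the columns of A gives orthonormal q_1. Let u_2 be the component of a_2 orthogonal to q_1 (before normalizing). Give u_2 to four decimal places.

a_1 = (-1, 1, 0); ‖a_1‖ = 1.4142, so q_1 = (-0.7071, 0.7071, 0.0000).
q_1·a_2 = (-0.7071)·0 + 0.7071·3 + 0.0000·(-3) = 2.1213.
u_2 = a_2 − 2.1213·q_1 = (1.5000, 1.5000, -3.0000).

u_2 = (1.5000, 1.5000, -3.0000)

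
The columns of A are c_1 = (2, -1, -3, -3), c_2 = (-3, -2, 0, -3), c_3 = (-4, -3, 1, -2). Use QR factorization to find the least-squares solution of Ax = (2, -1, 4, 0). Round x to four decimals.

x = (0.0651, -1.2964, 1.0081)

e_1 = c_1/‖c_1‖ = (2, -1, -3, -3)/4.7958 = (0.4170, -0.2085, -0.6255, -0.6255).
r_{12} = e_1·c_2 = 1.0426.
u_2 = c_2 − 1.0426·e_1 = (-3.4348, -1.7826, 0.6522, -2.3478).
‖u_2‖ = 4.5731, so e_2 = (-0.7511, -0.3898, 0.1426, -0.5134).
r_{13} = e_1·c_3 = -0.4170; r_{23} = e_2·c_3 = 5.3432.
u_3 = c_3 + 0.4170·e_1 − 5.3432·e_2 = (0.1871, -1.0042, -0.0229, 0.4823).
‖u_3‖ = 1.1298, so e_3 = (0.1656, -0.8888, -0.0202, 0.4269).
Qᵀb = (-1.4596, -0.5419, 1.1390).
Back-substitute: x_3 = 1.1390/1.1298 = 1.0081.
x_2 = (-0.5419 − 5.3432·1.0081)/4.5731 = -1.2964.
x_1 = (-1.4596 − 1.0426·(-1.2964) + 0.4170·1.0081)/4.7958 = 0.0651.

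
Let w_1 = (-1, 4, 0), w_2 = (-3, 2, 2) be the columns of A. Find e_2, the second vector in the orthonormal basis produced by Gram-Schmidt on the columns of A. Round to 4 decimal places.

e_1 = w_1/‖w_1‖ = (-1, 4, 0)/4.1231 = (-0.2425, 0.9701, 0.0000).
r_{12} = e_1·w_2 = 2.6679.
u_2 = w_2 − 2.6679·e_1 = (-2.3529, -0.5882, 2.0000).
‖u_2‖ = 3.1436, so e_2 = (-0.7485, -0.1871, 0.6362).

e_2 = (-0.7485, -0.1871, 0.6362)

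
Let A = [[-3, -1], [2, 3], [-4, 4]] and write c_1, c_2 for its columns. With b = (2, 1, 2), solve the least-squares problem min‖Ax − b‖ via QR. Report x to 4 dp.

e_1 = c_1/‖c_1‖ = (-3, 2, -4)/5.3852 = (-0.5571, 0.3714, -0.7428).
r_{12} = e_1·c_2 = -1.2999.
u_2 = c_2 + 1.2999·e_1 = (-1.7241, 3.4828, 3.0345).
‖u_2‖ = 4.9306, so e_2 = (-0.3497, 0.7064, 0.6154).
Qᵀb = (-2.2283, 1.2379).
Back-substitute: x_2 = 1.2379/4.9306 = 0.2511.
x_1 = (-2.2283 + 1.2999·0.2511)/5.3852 = -0.3532.

x = (-0.3532, 0.2511)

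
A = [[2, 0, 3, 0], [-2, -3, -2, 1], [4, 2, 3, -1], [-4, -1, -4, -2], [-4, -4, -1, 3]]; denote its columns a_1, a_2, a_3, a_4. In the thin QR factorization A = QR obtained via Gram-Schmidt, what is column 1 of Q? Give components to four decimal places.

a_1 = (2, -2, 4, -4, -4); ‖a_1‖ = 7.4833, so e_1 = (0.2673, -0.2673, 0.5345, -0.5345, -0.5345).

e_1 = (0.2673, -0.2673, 0.5345, -0.5345, -0.5345)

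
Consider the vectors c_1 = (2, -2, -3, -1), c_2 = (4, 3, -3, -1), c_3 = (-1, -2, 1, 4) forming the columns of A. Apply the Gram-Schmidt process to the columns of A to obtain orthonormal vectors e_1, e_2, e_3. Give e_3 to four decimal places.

e_3 = (0.2447, -0.0979, -0.0917, 0.9603)

e_1 = c_1/‖c_1‖ = (2, -2, -3, -1)/4.2426 = (0.4714, -0.4714, -0.7071, -0.2357).
r_{12} = e_1·c_2 = 2.8284.
u_2 = c_2 − 2.8284·e_1 = (2.6667, 4.3333, -1.0000, -0.3333).
‖u_2‖ = 5.1962, so e_2 = (0.5132, 0.8340, -0.1925, -0.0642).
r_{13} = e_1·c_3 = -1.1785; r_{23} = e_2·c_3 = -2.6302.
u_3 = c_3 + 1.1785·e_1 + 2.6302·e_2 = (0.9053, -0.3621, -0.3395, 3.5535).
‖u_3‖ = 3.7005, so e_3 = (0.2447, -0.0979, -0.0917, 0.9603).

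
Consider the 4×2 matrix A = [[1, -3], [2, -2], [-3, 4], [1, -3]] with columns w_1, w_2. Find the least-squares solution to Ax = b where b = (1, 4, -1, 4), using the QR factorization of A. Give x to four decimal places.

w_1 = (1, 2, -3, 1); ‖w_1‖ = 3.8730, so e_1 = (0.2582, 0.5164, -0.7746, 0.2582).
e_1·w_2 = 0.2582·(-3) + 0.5164·(-2) + (-0.7746)·4 + 0.2582·(-3) = -5.6804.
u_2 = w_2 + 5.6804·e_1 = (-1.5333, 0.9333, -0.4000, -1.5333).
‖u_2‖ = 2.3944, so e_2 = (-0.6404, 0.3898, -0.1671, -0.6404).
Qᵀb = (4.1312, -1.4756).
Back-substitute: x_2 = -1.4756/2.3944 = -0.6163.
x_1 = (4.1312 + 5.6804·(-0.6163))/3.8730 = 0.1628.

x = (0.1628, -0.6163)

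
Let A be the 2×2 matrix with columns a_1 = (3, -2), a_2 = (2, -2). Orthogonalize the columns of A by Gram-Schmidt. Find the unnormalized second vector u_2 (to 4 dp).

a_1 = (3, -2); ‖a_1‖ = 3.6056, so e_1 = (0.8321, -0.5547).
e_1·a_2 = 0.8321·2 + (-0.5547)·(-2) = 2.7735.
u_2 = a_2 − 2.7735·e_1 = (-0.3077, -0.4615).

u_2 = (-0.3077, -0.4615)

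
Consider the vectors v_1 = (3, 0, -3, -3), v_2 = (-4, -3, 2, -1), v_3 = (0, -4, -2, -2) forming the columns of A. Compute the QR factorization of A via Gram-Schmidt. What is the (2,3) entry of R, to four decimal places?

r_{23} = 3.5806

v_1 = (3, 0, -3, -3); ‖v_1‖ = 5.1962, so q_1 = (0.5774, 0.0000, -0.5774, -0.5774).
q_1·v_2 = 0.5774·(-4) + 0.0000·(-3) + (-0.5774)·2 + (-0.5774)·(-1) = -2.8868.
u_2 = v_2 + 2.8868·q_1 = (-2.3333, -3.0000, 0.3333, -2.6667).
‖u_2‖ = 4.6547, so q_2 = (-0.5013, -0.6445, 0.0716, -0.5729).
r_{23} = q_2·v_3 = 3.5806.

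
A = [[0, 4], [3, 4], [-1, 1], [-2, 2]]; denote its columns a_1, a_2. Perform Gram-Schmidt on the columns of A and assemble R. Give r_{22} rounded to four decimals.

r_{22} = 5.7879

a_1 = (0, 3, -1, -2); ‖a_1‖ = 3.7417, so q_1 = (0.0000, 0.8018, -0.2673, -0.5345).
q_1·a_2 = 0.0000·4 + 0.8018·4 + (-0.2673)·1 + (-0.5345)·2 = 1.8708.
u_2 = a_2 − 1.8708·q_1 = (4.0000, 2.5000, 1.5000, 3.0000).
r_{22} = ‖u_2‖ = 5.7879.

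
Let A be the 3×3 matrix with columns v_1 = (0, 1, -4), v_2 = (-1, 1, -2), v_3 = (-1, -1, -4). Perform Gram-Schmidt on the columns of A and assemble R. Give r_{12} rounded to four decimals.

q_1 = v_1/‖v_1‖ = (0, 1, -4)/4.1231 = (0.0000, 0.2425, -0.9701).
r_{12} = q_1·v_2 = 2.1828.

r_{12} = 2.1828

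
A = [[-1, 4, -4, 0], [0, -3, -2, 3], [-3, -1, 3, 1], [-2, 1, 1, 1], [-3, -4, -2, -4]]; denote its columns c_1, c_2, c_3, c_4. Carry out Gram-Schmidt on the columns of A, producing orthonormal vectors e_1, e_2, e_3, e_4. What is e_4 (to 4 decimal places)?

e_1 = c_1/‖c_1‖ = (-1, 0, -3, -2, -3)/4.7958 = (-0.2085, 0.0000, -0.6255, -0.4170, -0.6255).
r_{12} = e_1·c_2 = 1.8766.
u_2 = c_2 − 1.8766·e_1 = (4.3913, -3.0000, 0.1739, 1.7826, -2.8261).
‖u_2‖ = 6.2832, so e_2 = (0.6989, -0.4775, 0.0277, 0.2837, -0.4498).
r_{13} = e_1·c_3 = -0.2085; r_{23} = e_2·c_3 = -0.5743.
u_3 = c_3 + 0.2085·e_1 + 0.5743·e_2 = (-3.6421, -2.2742, 2.8855, 1.0760, -2.3888).
‖u_3‖ = 5.7988, so e_3 = (-0.6281, -0.3922, 0.4976, 0.1856, -0.4119).
r_{14} = e_1·c_4 = 1.4596; r_{24} = e_2·c_4 = 0.6781; r_{34} = e_3·c_4 = 1.1543.
u_4 = c_4 − 1.4596·e_1 − 0.6781·e_2 − 1.1543·e_3 = (0.5554, 3.7765, 1.3199, 1.2021, -2.3064).
‖u_4‖ = 4.8039, so e_4 = (0.1156, 0.7861, 0.2748, 0.2502, -0.4801).

e_4 = (0.1156, 0.7861, 0.2748, 0.2502, -0.4801)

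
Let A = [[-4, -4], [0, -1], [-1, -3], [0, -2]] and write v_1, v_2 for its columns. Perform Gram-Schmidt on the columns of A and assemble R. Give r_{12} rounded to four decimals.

r_{12} = 4.6082

v_1 = (-4, 0, -1, 0); ‖v_1‖ = 4.1231, so q_1 = (-0.9701, 0.0000, -0.2425, 0.0000).
r_{12} = q_1·v_2 = 4.6082.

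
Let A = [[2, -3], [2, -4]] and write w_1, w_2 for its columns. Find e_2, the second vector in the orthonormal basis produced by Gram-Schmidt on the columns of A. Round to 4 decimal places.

e_2 = (0.7071, -0.7071)

w_1 = (2, 2); ‖w_1‖ = 2.8284, so e_1 = (0.7071, 0.7071).
e_1·w_2 = 0.7071·(-3) + 0.7071·(-4) = -4.9497.
u_2 = w_2 + 4.9497·e_1 = (0.5000, -0.5000).
‖u_2‖ = 0.7071, so e_2 = (0.7071, -0.7071).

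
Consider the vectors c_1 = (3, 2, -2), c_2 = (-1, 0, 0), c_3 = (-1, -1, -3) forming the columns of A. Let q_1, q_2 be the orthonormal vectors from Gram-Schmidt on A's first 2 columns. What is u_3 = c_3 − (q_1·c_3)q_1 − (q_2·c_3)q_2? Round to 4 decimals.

u_3 = (0.0000, -2.0000, -2.0000)

c_1 = (3, 2, -2); ‖c_1‖ = 4.1231, so q_1 = (0.7276, 0.4851, -0.4851).
q_1·c_2 = 0.7276·(-1) + 0.4851·0 + (-0.4851)·0 = -0.7276.
u_2 = c_2 + 0.7276·q_1 = (-0.4706, 0.3529, -0.3529).
‖u_2‖ = 0.6860, so q_2 = (-0.6860, 0.5145, -0.5145).
q_1·c_3 = 0.7276·(-1) + 0.4851·(-1) + (-0.4851)·(-3) = 0.2425; q_2·c_3 = (-0.6860)·(-1) + 0.5145·(-1) + (-0.5145)·(-3) = 1.7150.
u_3 = c_3 − 0.2425·q_1 − 1.7150·q_2 = (0.0000, -2.0000, -2.0000).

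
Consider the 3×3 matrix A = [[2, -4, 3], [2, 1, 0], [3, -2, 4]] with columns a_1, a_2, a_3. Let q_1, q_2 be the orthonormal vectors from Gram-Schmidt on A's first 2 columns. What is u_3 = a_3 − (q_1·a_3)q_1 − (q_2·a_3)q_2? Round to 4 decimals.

u_3 = (-0.6244, -0.7136, 0.8920)

a_1 = (2, 2, 3); ‖a_1‖ = 4.1231, so q_1 = (0.4851, 0.4851, 0.7276).
q_1·a_2 = 0.4851·(-4) + 0.4851·1 + 0.7276·(-2) = -2.9104.
u_2 = a_2 + 2.9104·q_1 = (-2.5882, 2.4118, 0.1176).
‖u_2‖ = 3.5397, so q_2 = (-0.7312, 0.6813, 0.0332).
q_1·a_3 = 0.4851·3 + 0.4851·0 + 0.7276·4 = 4.3656; q_2·a_3 = (-0.7312)·3 + 0.6813·0 + 0.0332·4 = -2.0607.
u_3 = a_3 − 4.3656·q_1 + 2.0607·q_2 = (-0.6244, -0.7136, 0.8920).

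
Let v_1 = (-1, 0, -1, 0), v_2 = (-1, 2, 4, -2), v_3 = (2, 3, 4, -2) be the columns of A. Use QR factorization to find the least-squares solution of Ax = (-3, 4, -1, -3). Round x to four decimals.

e_1 = v_1/‖v_1‖ = (-1, 0, -1, 0)/1.4142 = (-0.7071, 0.0000, -0.7071, 0.0000).
r_{12} = e_1·v_2 = -2.1213.
u_2 = v_2 + 2.1213·e_1 = (-2.5000, 2.0000, 2.5000, -2.0000).
‖u_2‖ = 4.5277, so e_2 = (-0.5522, 0.4417, 0.5522, -0.4417).
r_{13} = e_1·v_3 = -4.2426; r_{23} = e_2·v_3 = 3.3129.
u_3 = v_3 + 4.2426·e_1 − 3.3129·e_2 = (0.8293, 1.5366, -0.8293, -0.5366).
‖u_3‖ = 2.0061, so e_3 = (0.4134, 0.7660, -0.4134, -0.2675).
Qᵀb = (2.8284, 4.1964, 3.0395).
Back-substitute: x_3 = 3.0395/2.0061 = 1.5152.
x_2 = (4.1964 − 3.3129·1.5152)/4.5277 = -0.1818.
x_1 = (2.8284 + 2.1213·(-0.1818) + 4.2426·1.5152)/1.4142 = 6.2727.

x = (6.2727, -0.1818, 1.5152)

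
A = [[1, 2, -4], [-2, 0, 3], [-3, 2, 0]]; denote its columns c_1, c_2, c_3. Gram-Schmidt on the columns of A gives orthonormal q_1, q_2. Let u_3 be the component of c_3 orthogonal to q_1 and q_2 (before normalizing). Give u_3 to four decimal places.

q_1 = c_1/‖c_1‖ = (1, -2, -3)/3.7417 = (0.2673, -0.5345, -0.8018).
r_{12} = q_1·c_2 = -1.0690.
u_2 = c_2 + 1.0690·q_1 = (2.2857, -0.5714, 1.1429).
‖u_2‖ = 2.6186, so q_2 = (0.8729, -0.2182, 0.4364).
r_{13} = q_1·c_3 = -2.6726; r_{23} = q_2·c_3 = -4.1461.
u_3 = c_3 + 2.6726·q_1 + 4.1461·q_2 = (0.3333, 0.6667, -0.3333).

u_3 = (0.3333, 0.6667, -0.3333)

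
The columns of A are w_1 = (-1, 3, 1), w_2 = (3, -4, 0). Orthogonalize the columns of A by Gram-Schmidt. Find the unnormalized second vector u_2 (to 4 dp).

u_2 = (1.6364, 0.0909, 1.3636)

w_1 = (-1, 3, 1); ‖w_1‖ = 3.3166, so q_1 = (-0.3015, 0.9045, 0.3015).
q_1·w_2 = (-0.3015)·3 + 0.9045·(-4) + 0.3015·0 = -4.5227.
u_2 = w_2 + 4.5227·q_1 = (1.6364, 0.0909, 1.3636).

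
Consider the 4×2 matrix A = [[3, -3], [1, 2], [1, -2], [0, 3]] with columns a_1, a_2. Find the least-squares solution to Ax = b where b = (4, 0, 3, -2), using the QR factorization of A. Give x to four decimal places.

x = (0.8488, -0.6293)

a_1 = (3, 1, 1, 0); ‖a_1‖ = 3.3166, so q_1 = (0.9045, 0.3015, 0.3015, 0.0000).
q_1·a_2 = 0.9045·(-3) + 0.3015·2 + 0.3015·(-2) + 0.0000·3 = -2.7136.
u_2 = a_2 + 2.7136·q_1 = (-0.5455, 2.8182, -1.1818, 3.0000).
‖u_2‖ = 4.3170, so q_2 = (-0.1264, 0.6528, -0.2738, 0.6949).
Qᵀb = (4.5227, -2.7165).
Back-substitute: x_2 = -2.7165/4.3170 = -0.6293.
x_1 = (4.5227 + 2.7136·(-0.6293))/3.3166 = 0.8488.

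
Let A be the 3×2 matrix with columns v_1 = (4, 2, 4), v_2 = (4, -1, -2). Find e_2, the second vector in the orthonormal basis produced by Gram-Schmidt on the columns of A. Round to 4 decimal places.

v_1 = (4, 2, 4); ‖v_1‖ = 6.0000, so e_1 = (0.6667, 0.3333, 0.6667).
e_1·v_2 = 0.6667·4 + 0.3333·(-1) + 0.6667·(-2) = 1.0000.
u_2 = v_2 − 1.0000·e_1 = (3.3333, -1.3333, -2.6667).
‖u_2‖ = 4.4721, so e_2 = (0.7454, -0.2981, -0.5963).

e_2 = (0.7454, -0.2981, -0.5963)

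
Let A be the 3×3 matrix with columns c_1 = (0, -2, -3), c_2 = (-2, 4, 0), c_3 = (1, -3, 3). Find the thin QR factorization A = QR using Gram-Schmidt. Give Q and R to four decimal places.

Q = [[0.0000, -0.5151, -0.8571], [-0.5547, 0.7132, -0.4286], [-0.8321, -0.4755, 0.2857]], R = [[3.6056, -2.2188, -0.8321], [0.0000, 3.8829, -4.0810], [0.0000, 0.0000, 1.2857]]

c_1 = (0, -2, -3); ‖c_1‖ = 3.6056, so q_1 = (0.0000, -0.5547, -0.8321).
q_1·c_2 = 0.0000·(-2) + (-0.5547)·4 + (-0.8321)·0 = -2.2188.
u_2 = c_2 + 2.2188·q_1 = (-2.0000, 2.7692, -1.8462).
‖u_2‖ = 3.8829, so q_2 = (-0.5151, 0.7132, -0.4755).
q_1·c_3 = 0.0000·1 + (-0.5547)·(-3) + (-0.8321)·3 = -0.8321; q_2·c_3 = (-0.5151)·1 + 0.7132·(-3) + (-0.4755)·3 = -4.0810.
u_3 = c_3 + 0.8321·q_1 + 4.0810·q_2 = (-1.1020, -0.5510, 0.3673).
‖u_3‖ = 1.2857, so q_3 = (-0.8571, -0.4286, 0.2857).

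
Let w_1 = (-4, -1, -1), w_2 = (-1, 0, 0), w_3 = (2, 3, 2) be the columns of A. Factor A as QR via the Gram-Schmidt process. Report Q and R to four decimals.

w_1 = (-4, -1, -1); ‖w_1‖ = 4.2426, so e_1 = (-0.9428, -0.2357, -0.2357).
e_1·w_2 = (-0.9428)·(-1) + (-0.2357)·0 + (-0.2357)·0 = 0.9428.
u_2 = w_2 − 0.9428·e_1 = (-0.1111, 0.2222, 0.2222).
‖u_2‖ = 0.3333, so e_2 = (-0.3333, 0.6667, 0.6667).
e_1·w_3 = (-0.9428)·2 + (-0.2357)·3 + (-0.2357)·2 = -3.0641; e_2·w_3 = (-0.3333)·2 + 0.6667·3 + 0.6667·2 = 2.6667.
u_3 = w_3 + 3.0641·e_1 − 2.6667·e_2 = (0.0000, 0.5000, -0.5000).
‖u_3‖ = 0.7071, so e_3 = (0.0000, 0.7071, -0.7071).

Q = [[-0.9428, -0.3333, 0.0000], [-0.2357, 0.6667, 0.7071], [-0.2357, 0.6667, -0.7071]], R = [[4.2426, 0.9428, -3.0641], [0.0000, 0.3333, 2.6667], [0.0000, 0.0000, 0.7071]]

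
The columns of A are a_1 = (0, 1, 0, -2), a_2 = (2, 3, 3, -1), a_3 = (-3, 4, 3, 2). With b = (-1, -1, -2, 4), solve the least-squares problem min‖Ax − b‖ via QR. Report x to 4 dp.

x = (-1.3320, -0.4680, 0.1864)

q_1 = a_1/‖a_1‖ = (0, 1, 0, -2)/2.2361 = (0.0000, 0.4472, 0.0000, -0.8944).
r_{12} = q_1·a_2 = 2.2361.
u_2 = a_2 − 2.2361·q_1 = (2.0000, 2.0000, 3.0000, 1.0000).
‖u_2‖ = 4.2426, so q_2 = (0.4714, 0.4714, 0.7071, 0.2357).
r_{13} = q_1·a_3 = 0.0000; r_{23} = q_2·a_3 = 3.0641.
u_3 = a_3 + 0.0000·q_1 − 3.0641·q_2 = (-4.4444, 2.5556, 0.8333, 1.2778).
‖u_3‖ = 5.3489, so q_3 = (-0.8309, 0.4778, 0.1558, 0.2389).
Qᵀb = (-4.0249, -1.4142, 0.9971).
Back-substitute: x_3 = 0.9971/5.3489 = 0.1864.
x_2 = (-1.4142 − 3.0641·0.1864)/4.2426 = -0.4680.
x_1 = (-4.0249 − 2.2361·(-0.4680) + 0.0000·0.1864)/2.2361 = -1.3320.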